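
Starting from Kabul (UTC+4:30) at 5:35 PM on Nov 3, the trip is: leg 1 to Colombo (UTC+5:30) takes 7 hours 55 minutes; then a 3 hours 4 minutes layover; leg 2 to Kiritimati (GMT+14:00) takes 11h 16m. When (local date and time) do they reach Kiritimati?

1:20 AM on November 5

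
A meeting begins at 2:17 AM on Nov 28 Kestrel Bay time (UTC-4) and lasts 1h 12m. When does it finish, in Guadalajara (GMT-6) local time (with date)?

1:29 AM on November 28

Convert start to UTC: 2:17 AM + 4:00 = 6:17 AM UTC on Nov 28.
Add 1 hour 12 minutes duration → 7:29 AM UTC.
Guadalajara is UTC−6:00, so local end time = 7:29 AM − 6:00 = 1:29 AM on Nov 28.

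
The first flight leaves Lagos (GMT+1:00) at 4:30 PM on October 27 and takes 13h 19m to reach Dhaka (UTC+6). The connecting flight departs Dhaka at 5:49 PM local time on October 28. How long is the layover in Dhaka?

7 hours

Convert departure to UTC: 4:30 PM − 1:00 = 3:30 PM UTC on Oct 27.
Add 13 hours 19 minutes flight time → 4:49 AM UTC (Oct 28).
Dhaka is UTC+6:00, so local arrival = 4:49 AM + 6:00 = 10:49 AM on Oct 28.
Layover = 5:49 PM − 10:49 AM = 7 hours.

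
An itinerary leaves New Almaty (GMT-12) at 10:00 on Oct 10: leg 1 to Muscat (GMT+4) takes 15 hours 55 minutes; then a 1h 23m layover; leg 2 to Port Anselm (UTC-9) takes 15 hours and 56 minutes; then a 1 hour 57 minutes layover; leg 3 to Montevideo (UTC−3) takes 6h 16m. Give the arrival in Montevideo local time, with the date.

12:27 on October 12

Convert departure to UTC: 10:00 + 12:00 = 22:00 UTC on Oct 10.
Add 15 hours and 55 minutes leg 1 → 13:55 UTC (Oct 11).
Add 1 hour 23 minutes layover in Muscat → 15:18 UTC.
Add 15 hours 56 minutes leg 2 → 07:14 UTC (Oct 12).
Add 1 hour 57 minutes layover in Port Anselm → 09:11 UTC.
Add 6 hours and 16 minutes leg 3 → 15:27 UTC.
Montevideo is UTC−3:00, so local arrival = 15:27 − 3:00 = 12:27 on Oct 12.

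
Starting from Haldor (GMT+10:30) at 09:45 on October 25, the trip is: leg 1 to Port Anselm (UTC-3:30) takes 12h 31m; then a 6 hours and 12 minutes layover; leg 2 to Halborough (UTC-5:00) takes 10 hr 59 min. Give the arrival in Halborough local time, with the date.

23:57 on October 25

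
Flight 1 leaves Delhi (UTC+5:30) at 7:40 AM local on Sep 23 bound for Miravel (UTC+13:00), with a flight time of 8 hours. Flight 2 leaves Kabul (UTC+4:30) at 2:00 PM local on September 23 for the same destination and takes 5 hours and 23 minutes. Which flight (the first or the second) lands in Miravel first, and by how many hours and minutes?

the first, by 4 hours 43 minutes

Flight 1 in UTC: 7:40 AM − 5:30 = 2:10 AM on Sep 23.
+8 hours → arrive 10:10 AM UTC on Sep 23.
Flight 2 in UTC: 2:00 PM − 4:30 = 9:30 AM on Sep 23.
+5 hours 23 minutes → arrive 2:53 PM UTC on Sep 23.
Flight 1 lands earlier by 4 hours 43 minutes.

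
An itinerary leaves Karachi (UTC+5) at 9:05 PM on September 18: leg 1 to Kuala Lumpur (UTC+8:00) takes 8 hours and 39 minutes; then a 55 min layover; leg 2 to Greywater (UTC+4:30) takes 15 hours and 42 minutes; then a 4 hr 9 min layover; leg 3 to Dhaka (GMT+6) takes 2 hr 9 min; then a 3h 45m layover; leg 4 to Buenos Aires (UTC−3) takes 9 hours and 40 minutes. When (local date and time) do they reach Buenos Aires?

10:04 AM on September 20

Convert departure to UTC: 9:05 PM − 5:00 = 4:05 PM UTC on Sep 18.
Add 8 hours 39 minutes leg 1 → 12:44 AM UTC (Sep 19).
Add 55 minutes layover in Kuala Lumpur → 1:39 AM UTC.
Add 15 hours 42 minutes leg 2 → 5:21 PM UTC.
Add 4 hours 9 minutes layover in Greywater → 9:30 PM UTC.
Add 2 hours and 9 minutes leg 3 → 11:39 PM UTC.
Add 3 hours 45 minutes layover in Dhaka → 3:24 AM UTC (Sep 20).
Add 9 hours and 40 minutes leg 4 → 1:04 PM UTC.
Buenos Aires is UTC−3:00, so local arrival = 1:04 PM − 3:00 = 10:04 AM on Sep 20.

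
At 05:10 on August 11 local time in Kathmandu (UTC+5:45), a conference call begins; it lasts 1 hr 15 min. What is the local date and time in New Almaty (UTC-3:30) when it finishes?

New Almaty is 9:15 behind Kathmandu.
After 1 hour and 15 minutes it is 06:25 in Kathmandu.
Shift by the zone difference: 06:25 − 9:15 = 21:10 on Aug 10 in New Almaty.

21:10 on August 10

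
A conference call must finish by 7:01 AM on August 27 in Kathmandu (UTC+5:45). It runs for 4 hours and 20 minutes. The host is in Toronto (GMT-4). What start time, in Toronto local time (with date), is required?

Target end time in UTC: 7:01 AM − 5:45 = 1:16 AM on Aug 27.
Subtract 4 hours and 20 minutes → start 8:56 PM UTC on Aug 26.
Toronto is UTC−4:00: 8:56 PM − 4:00 = 4:56 PM on Aug 26.

4:56 PM on August 26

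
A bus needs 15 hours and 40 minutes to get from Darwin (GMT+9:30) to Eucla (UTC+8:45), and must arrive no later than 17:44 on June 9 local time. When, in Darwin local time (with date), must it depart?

Target arrival in UTC: 17:44 − 8:45 = 08:59 on Jun 9.
Subtract 15 hours and 40 minutes → departure 17:19 UTC on Jun 8.
Darwin is UTC+9:30: 17:19 + 9:30 = 02:49 on Jun 9.

02:49 on Jun 9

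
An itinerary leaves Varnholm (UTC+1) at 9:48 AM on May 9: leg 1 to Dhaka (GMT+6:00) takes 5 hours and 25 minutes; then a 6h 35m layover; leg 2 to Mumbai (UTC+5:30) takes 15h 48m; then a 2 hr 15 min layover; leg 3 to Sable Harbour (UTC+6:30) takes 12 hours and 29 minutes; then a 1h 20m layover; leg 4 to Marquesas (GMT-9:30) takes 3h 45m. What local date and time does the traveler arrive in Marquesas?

10:55 PM on May 10

Convert departure to UTC: 9:48 AM − 1:00 = 8:48 AM UTC on May 9.
Add 5 hours and 25 minutes leg 1 → 2:13 PM UTC.
Add 6 hours 35 minutes layover in Dhaka → 8:48 PM UTC.
Add 15 hours and 48 minutes leg 2 → 12:36 PM UTC (May 10).
Add 2 hours 15 minutes layover in Mumbai → 2:51 PM UTC.
Add 12 hours and 29 minutes leg 3 → 3:20 AM UTC (May 11).
Add 1 hour 20 minutes layover in Sable Harbour → 4:40 AM UTC.
Add 3 hours and 45 minutes leg 4 → 8:25 AM UTC.
Marquesas is UTC−9:30, so local arrival = 8:25 AM − 9:30 = 10:55 PM on May 10.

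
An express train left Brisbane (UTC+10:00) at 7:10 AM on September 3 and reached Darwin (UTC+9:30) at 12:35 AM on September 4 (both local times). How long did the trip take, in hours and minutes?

Departure in UTC: 7:10 AM − 10:00 = 9:10 PM on Sep 2.
Arrival in UTC: 12:35 AM − 9:30 = 3:05 PM on Sep 3.
Elapsed = 3:05 PM − 9:10 PM (+1 day) = 17 hours 55 minutes.

17 hours 55 minutes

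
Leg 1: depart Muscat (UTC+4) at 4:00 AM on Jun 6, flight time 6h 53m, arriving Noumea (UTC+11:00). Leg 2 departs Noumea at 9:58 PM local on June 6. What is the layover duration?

4 hours 5 minutes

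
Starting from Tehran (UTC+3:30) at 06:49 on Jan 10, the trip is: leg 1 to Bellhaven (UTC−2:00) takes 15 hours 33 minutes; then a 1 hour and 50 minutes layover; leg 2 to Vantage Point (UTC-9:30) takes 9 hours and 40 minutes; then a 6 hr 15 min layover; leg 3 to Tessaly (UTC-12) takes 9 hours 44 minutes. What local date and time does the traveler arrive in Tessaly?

10:21 on January 11

Convert departure to UTC: 06:49 − 3:30 = 03:19 UTC on Jan 10.
Add 15 hours 33 minutes leg 1 → 18:52 UTC.
Add 1 hour 50 minutes layover in Bellhaven → 20:42 UTC.
Add 9 hours and 40 minutes leg 2 → 06:22 UTC (Jan 11).
Add 6 hours and 15 minutes layover in Vantage Point → 12:37 UTC.
Add 9 hours and 44 minutes leg 3 → 22:21 UTC.
Tessaly is UTC−12:00, so local arrival = 22:21 − 12:00 = 10:21 on Jan 11.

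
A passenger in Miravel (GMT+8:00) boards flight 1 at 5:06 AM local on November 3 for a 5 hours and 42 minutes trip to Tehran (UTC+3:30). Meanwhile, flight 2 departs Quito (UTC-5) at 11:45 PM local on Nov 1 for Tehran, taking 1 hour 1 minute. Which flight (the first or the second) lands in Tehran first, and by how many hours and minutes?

Flight 1 in UTC: 5:06 AM − 8:00 = 9:06 PM on Nov 2.
+5 hours and 42 minutes → arrive 2:48 AM UTC on Nov 3.
Flight 2 in UTC: 11:45 PM + 5:00 = 4:45 AM on Nov 2.
+1 hour and 1 minute → arrive 5:46 AM UTC on Nov 2.
Flight 2 lands earlier by 21 hours 2 minutes.

the second, by 21 hours 2 minutes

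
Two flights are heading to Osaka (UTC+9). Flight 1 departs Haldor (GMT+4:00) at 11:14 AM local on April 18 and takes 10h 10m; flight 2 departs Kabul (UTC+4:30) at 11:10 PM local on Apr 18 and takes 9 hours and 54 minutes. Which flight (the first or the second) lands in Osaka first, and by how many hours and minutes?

Flight 1 in UTC: 11:14 AM − 4:00 = 7:14 AM on Apr 18.
+10 hours 10 minutes → arrive 5:24 PM UTC on Apr 18.
Flight 2 in UTC: 11:10 PM − 4:30 = 6:40 PM on Apr 18.
+9 hours 54 minutes → arrive 4:34 AM UTC on Apr 19.
Flight 1 lands earlier by 11 hours 10 minutes.

the first, by 11 hours 10 minutes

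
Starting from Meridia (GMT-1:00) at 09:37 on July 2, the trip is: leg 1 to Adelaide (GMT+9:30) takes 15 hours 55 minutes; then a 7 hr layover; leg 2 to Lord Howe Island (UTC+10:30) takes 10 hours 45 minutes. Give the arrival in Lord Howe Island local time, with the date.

06:47 on July 4

Convert departure to UTC: 09:37 + 1:00 = 10:37 UTC on Jul 2.
Add 15 hours and 55 minutes leg 1 → 02:32 UTC (Jul 3).
Add 7 hours layover in Adelaide → 09:32 UTC.
Add 10 hours 45 minutes leg 2 → 20:17 UTC.
Lord Howe Island is UTC+10:30, so local arrival = 20:17 + 10:30 = 06:47 on Jul 4.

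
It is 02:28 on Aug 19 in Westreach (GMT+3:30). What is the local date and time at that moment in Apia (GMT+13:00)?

In UTC: 02:28 − 3:30 = 22:58 on Aug 18.
Apia is UTC+13:00: 22:58 + 13:00 = 11:58 on Aug 19.

11:58 on August 19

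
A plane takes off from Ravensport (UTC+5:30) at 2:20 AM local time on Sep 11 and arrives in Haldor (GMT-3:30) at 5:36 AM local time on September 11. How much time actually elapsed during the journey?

12 hours 16 minutes

Haldor is 9:00 behind Ravensport.
Clock-face elapsed time (ignoring zones) is 3 hours 16 minutes.
Actual elapsed = 3 hours 16 minutes + 9:00 = 12 hours 16 minutes.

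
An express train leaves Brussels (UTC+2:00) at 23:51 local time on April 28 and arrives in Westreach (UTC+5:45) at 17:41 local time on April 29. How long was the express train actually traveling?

14 hours 5 minutes

Westreach is 3:45 ahead of Brussels.
Clock-face elapsed time (ignoring zones) is 17 hours 50 minutes.
Actual elapsed = 17 hours 50 minutes − 3:45 = 14 hours 5 minutes.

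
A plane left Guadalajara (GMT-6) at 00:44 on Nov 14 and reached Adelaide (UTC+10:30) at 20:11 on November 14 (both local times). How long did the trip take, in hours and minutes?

2 hours 57 minutes

Adelaide is 16:30 ahead of Guadalajara.
Clock-face elapsed time (ignoring zones) is 19 hours 27 minutes.
Actual elapsed = 19 hours 27 minutes − 16:30 = 2 hours 57 minutes.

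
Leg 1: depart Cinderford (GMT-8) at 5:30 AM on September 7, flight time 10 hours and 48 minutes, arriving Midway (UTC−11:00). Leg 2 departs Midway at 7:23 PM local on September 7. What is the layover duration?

6 hours 5 minutes

Convert departure to UTC: 5:30 AM + 8:00 = 1:30 PM UTC on Sep 7.
Add 10 hours and 48 minutes flight time → 12:18 AM UTC (Sep 8).
Midway is UTC−11:00, so local arrival = 12:18 AM − 11:00 = 1:18 PM on Sep 7.
Layover = 7:23 PM − 1:18 PM = 6 hours 5 minutes.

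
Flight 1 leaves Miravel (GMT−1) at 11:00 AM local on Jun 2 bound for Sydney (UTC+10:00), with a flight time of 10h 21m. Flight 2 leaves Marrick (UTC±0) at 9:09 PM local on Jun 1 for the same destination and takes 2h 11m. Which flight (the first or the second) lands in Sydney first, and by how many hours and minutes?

the second, by 23 hours 1 minute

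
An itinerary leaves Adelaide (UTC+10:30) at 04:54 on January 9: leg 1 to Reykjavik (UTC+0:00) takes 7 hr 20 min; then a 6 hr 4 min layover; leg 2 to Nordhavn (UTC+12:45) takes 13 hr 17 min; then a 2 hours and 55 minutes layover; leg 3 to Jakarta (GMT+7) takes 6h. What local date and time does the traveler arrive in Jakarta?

Convert departure to UTC: 04:54 − 10:30 = 18:24 UTC on Jan 8.
Add 7 hours 20 minutes leg 1 → 01:44 UTC (Jan 9).
Add 6 hours and 4 minutes layover in Reykjavik → 07:48 UTC.
Add 13 hours and 17 minutes leg 2 → 21:05 UTC.
Add 2 hours and 55 minutes layover in Nordhavn → 00:00 UTC (Jan 10).
Add 6 hours leg 3 → 06:00 UTC.
Jakarta is UTC+7:00, so local arrival = 06:00 + 7:00 = 13:00 on Jan 10.

13:00 on January 10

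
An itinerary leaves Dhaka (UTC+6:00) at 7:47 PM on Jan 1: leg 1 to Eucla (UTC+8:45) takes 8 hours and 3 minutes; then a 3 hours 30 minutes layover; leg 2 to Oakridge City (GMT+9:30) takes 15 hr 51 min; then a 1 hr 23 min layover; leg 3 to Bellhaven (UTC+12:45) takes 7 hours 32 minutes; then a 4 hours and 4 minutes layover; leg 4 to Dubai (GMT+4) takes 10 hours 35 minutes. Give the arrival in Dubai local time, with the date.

8:45 PM on January 3

Convert departure to UTC: 7:47 PM − 6:00 = 1:47 PM UTC on Jan 1.
Add 8 hours and 3 minutes leg 1 → 9:50 PM UTC.
Add 3 hours and 30 minutes layover in Eucla → 1:20 AM UTC (Jan 2).
Add 15 hours and 51 minutes leg 2 → 5:11 PM UTC.
Add 1 hour 23 minutes layover in Oakridge City → 6:34 PM UTC.
Add 7 hours 32 minutes leg 3 → 2:06 AM UTC (Jan 3).
Add 4 hours and 4 minutes layover in Bellhaven → 6:10 AM UTC.
Add 10 hours 35 minutes leg 4 → 4:45 PM UTC.
Dubai is UTC+4:00, so local arrival = 4:45 PM + 4:00 = 8:45 PM on Jan 3.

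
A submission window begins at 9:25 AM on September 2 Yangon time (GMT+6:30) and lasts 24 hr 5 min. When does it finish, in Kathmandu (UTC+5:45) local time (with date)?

Convert start to UTC: 9:25 AM − 6:30 = 2:55 AM UTC on Sep 2.
Add 24 hours and 5 minutes duration → 3:00 AM UTC (Sep 3).
Kathmandu is UTC+5:45, so local end time = 3:00 AM + 5:45 = 8:45 AM on Sep 3.

8:45 AM on September 3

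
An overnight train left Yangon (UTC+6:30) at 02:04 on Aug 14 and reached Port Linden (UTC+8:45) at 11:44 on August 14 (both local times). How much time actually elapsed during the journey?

Departure in UTC: 02:04 − 6:30 = 19:34 on Aug 13.
Arrival in UTC: 11:44 − 8:45 = 02:59 on Aug 14.
Elapsed = 02:59 − 19:34 (+1 day) = 7 hours 25 minutes.

7 hours 25 minutes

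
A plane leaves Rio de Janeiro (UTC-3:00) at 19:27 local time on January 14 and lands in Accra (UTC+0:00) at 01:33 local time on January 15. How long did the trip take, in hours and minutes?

3 hours 6 minutes

Departure in UTC: 19:27 + 3:00 = 22:27 on Jan 14.
Arrival is already UTC: 01:33 on Jan 15.
Elapsed = 01:33 − 22:27 (+1 day) = 3 hours 6 minutes.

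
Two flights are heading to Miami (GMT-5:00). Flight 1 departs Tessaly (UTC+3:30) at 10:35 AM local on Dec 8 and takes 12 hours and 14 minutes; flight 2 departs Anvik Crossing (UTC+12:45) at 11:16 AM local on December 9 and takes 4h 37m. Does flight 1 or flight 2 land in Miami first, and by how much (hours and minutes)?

Flight 1 in UTC: 10:35 AM − 3:30 = 7:05 AM on Dec 8.
+12 hours 14 minutes → arrive 7:19 PM UTC on Dec 8.
Flight 2 in UTC: 11:16 AM − 12:45 = 10:31 PM on Dec 8.
+4 hours 37 minutes → arrive 3:08 AM UTC on Dec 9.
Flight 1 lands earlier by 7 hours 49 minutes.

the first, by 7 hours 49 minutes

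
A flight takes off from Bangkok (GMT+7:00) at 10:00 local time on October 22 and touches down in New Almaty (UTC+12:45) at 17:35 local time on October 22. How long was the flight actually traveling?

1 hour 50 minutes

Departure in UTC: 10:00 − 7:00 = 03:00 on Oct 22.
Arrival in UTC: 17:35 − 12:45 = 04:50 on Oct 22.
Elapsed = 04:50 − 03:00 = 1 hour 50 minutes.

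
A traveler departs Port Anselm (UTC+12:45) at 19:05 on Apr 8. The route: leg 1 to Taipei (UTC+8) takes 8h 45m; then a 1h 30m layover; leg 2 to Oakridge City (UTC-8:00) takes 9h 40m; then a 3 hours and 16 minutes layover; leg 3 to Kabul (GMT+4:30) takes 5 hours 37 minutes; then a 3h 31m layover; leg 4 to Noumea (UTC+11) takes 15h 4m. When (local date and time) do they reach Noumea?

Convert departure to UTC: 19:05 − 12:45 = 06:20 UTC on Apr 8.
Add 8 hours and 45 minutes leg 1 → 15:05 UTC.
Add 1 hour 30 minutes layover in Taipei → 16:35 UTC.
Add 9 hours 40 minutes leg 2 → 02:15 UTC (Apr 9).
Add 3 hours and 16 minutes layover in Oakridge City → 05:31 UTC.
Add 5 hours and 37 minutes leg 3 → 11:08 UTC.
Add 3 hours and 31 minutes layover in Kabul → 14:39 UTC.
Add 15 hours and 4 minutes leg 4 → 05:43 UTC (Apr 10).
Noumea is UTC+11:00, so local arrival = 05:43 + 11:00 = 16:43 on Apr 10.

16:43 on April 10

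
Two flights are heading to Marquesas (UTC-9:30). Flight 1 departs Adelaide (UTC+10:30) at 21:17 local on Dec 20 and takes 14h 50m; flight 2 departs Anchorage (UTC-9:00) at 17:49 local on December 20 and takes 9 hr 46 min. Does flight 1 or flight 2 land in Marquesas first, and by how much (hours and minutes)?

Flight 1 in UTC: 21:17 − 10:30 = 10:47 on Dec 20.
+14 hours 50 minutes → arrive 01:37 UTC on Dec 21.
Flight 2 in UTC: 17:49 + 9:00 = 02:49 on Dec 21.
+9 hours 46 minutes → arrive 12:35 UTC on Dec 21.
Flight 1 lands earlier by 10 hours 58 minutes.

the first, by 10 hours 58 minutes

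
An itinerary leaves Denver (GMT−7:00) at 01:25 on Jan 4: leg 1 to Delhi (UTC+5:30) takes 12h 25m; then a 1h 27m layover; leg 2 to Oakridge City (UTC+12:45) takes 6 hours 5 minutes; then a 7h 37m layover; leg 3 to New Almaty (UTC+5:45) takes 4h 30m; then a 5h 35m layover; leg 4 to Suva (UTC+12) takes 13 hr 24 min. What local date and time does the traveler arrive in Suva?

Convert departure to UTC: 01:25 + 7:00 = 08:25 UTC on Jan 4.
Add 12 hours 25 minutes leg 1 → 20:50 UTC.
Add 1 hour 27 minutes layover in Delhi → 22:17 UTC.
Add 6 hours and 5 minutes leg 2 → 04:22 UTC (Jan 5).
Add 7 hours 37 minutes layover in Oakridge City → 11:59 UTC.
Add 4 hours 30 minutes leg 3 → 16:29 UTC.
Add 5 hours 35 minutes layover in New Almaty → 22:04 UTC.
Add 13 hours and 24 minutes leg 4 → 11:28 UTC (Jan 6).
Suva is UTC+12:00, so local arrival = 11:28 + 12:00 = 23:28 on Jan 6.

23:28 on January 6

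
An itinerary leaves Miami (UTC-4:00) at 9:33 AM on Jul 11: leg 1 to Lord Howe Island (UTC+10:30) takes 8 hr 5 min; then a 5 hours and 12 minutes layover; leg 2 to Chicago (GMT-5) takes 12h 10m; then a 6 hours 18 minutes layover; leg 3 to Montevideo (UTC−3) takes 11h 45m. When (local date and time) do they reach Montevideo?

Convert departure to UTC: 9:33 AM + 4:00 = 1:33 PM UTC on Jul 11.
Add 8 hours 5 minutes leg 1 → 9:38 PM UTC.
Add 5 hours 12 minutes layover in Lord Howe Island → 2:50 AM UTC (Jul 12).
Add 12 hours and 10 minutes leg 2 → 3:00 PM UTC.
Add 6 hours and 18 minutes layover in Chicago → 9:18 PM UTC.
Add 11 hours 45 minutes leg 3 → 9:03 AM UTC (Jul 13).
Montevideo is UTC−3:00, so local arrival = 9:03 AM − 3:00 = 6:03 AM on Jul 13.

6:03 AM on July 13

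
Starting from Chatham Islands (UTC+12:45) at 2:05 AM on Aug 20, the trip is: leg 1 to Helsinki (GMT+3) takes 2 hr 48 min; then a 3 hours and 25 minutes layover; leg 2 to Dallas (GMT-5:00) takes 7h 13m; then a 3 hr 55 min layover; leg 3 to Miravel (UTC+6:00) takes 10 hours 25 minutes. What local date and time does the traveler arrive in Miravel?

11:06 PM on August 20

Convert departure to UTC: 2:05 AM − 12:45 = 1:20 PM UTC on Aug 19.
Add 2 hours and 48 minutes leg 1 → 4:08 PM UTC.
Add 3 hours and 25 minutes layover in Helsinki → 7:33 PM UTC.
Add 7 hours and 13 minutes leg 2 → 2:46 AM UTC (Aug 20).
Add 3 hours and 55 minutes layover in Dallas → 6:41 AM UTC.
Add 10 hours and 25 minutes leg 3 → 5:06 PM UTC.
Miravel is UTC+6:00, so local arrival = 5:06 PM + 6:00 = 11:06 PM on Aug 20.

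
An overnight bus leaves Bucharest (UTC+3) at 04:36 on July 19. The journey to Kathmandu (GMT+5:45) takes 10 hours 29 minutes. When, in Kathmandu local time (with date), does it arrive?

17:50 on July 19

Convert departure to UTC: 04:36 − 3:00 = 01:36 UTC on Jul 19.
Add 10 hours 29 minutes travel time → 12:05 UTC.
Kathmandu is UTC+5:45, so local arrival = 12:05 + 5:45 = 17:50 on Jul 19.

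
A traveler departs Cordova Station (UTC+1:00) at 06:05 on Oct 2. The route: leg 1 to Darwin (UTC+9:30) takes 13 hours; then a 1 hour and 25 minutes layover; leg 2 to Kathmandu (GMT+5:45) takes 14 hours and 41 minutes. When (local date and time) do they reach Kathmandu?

15:56 on Oct 3

Convert departure to UTC: 06:05 − 1:00 = 05:05 UTC on Oct 2.
Add 13 hours leg 1 → 18:05 UTC.
Add 1 hour and 25 minutes layover in Darwin → 19:30 UTC.
Add 14 hours 41 minutes leg 2 → 10:11 UTC (Oct 3).
Kathmandu is UTC+5:45, so local arrival = 10:11 + 5:45 = 15:56 on Oct 3.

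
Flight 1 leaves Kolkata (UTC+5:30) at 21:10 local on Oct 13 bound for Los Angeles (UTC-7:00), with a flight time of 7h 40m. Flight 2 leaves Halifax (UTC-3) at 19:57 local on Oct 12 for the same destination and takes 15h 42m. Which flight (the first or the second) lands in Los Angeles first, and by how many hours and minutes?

the second, by 8 hours 41 minutes

Flight 1 in UTC: 21:10 − 5:30 = 15:40 on Oct 13.
+7 hours 40 minutes → arrive 23:20 UTC on Oct 13.
Flight 2 in UTC: 19:57 + 3:00 = 22:57 on Oct 12.
+15 hours and 42 minutes → arrive 14:39 UTC on Oct 13.
Flight 2 lands earlier by 8 hours 41 minutes.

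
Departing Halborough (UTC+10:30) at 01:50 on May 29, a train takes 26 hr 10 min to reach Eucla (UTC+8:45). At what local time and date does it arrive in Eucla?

02:15 on May 30

Convert departure to UTC: 01:50 − 10:30 = 15:20 UTC on May 28.
Add 26 hours 10 minutes travel time → 17:30 UTC (May 29).
Eucla is UTC+8:45, so local arrival = 17:30 + 8:45 = 02:15 on May 30.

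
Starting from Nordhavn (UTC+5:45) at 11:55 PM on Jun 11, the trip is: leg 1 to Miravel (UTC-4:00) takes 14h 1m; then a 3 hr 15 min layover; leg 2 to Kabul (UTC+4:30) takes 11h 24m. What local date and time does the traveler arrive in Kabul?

3:20 AM on June 13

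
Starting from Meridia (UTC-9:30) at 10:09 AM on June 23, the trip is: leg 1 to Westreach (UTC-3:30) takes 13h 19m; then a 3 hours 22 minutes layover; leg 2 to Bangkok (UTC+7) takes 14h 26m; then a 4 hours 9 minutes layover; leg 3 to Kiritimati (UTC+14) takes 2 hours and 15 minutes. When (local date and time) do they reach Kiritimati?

11:10 PM on Jun 25

Convert departure to UTC: 10:09 AM + 9:30 = 7:39 PM UTC on Jun 23.
Add 13 hours and 19 minutes leg 1 → 8:58 AM UTC (Jun 24).
Add 3 hours and 22 minutes layover in Westreach → 12:20 PM UTC.
Add 14 hours and 26 minutes leg 2 → 2:46 AM UTC (Jun 25).
Add 4 hours 9 minutes layover in Bangkok → 6:55 AM UTC.
Add 2 hours and 15 minutes leg 3 → 9:10 AM UTC.
Kiritimati is UTC+14:00, so local arrival = 9:10 AM + 14:00 = 11:10 PM on Jun 25.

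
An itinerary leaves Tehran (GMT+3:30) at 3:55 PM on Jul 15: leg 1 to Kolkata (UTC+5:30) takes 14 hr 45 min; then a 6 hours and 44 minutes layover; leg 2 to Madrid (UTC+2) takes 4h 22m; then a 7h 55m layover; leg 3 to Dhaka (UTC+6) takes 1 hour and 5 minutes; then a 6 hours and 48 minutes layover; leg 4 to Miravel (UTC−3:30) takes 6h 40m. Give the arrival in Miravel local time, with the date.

Convert departure to UTC: 3:55 PM − 3:30 = 12:25 PM UTC on Jul 15.
Add 14 hours and 45 minutes leg 1 → 3:10 AM UTC (Jul 16).
Add 6 hours 44 minutes layover in Kolkata → 9:54 AM UTC.
Add 4 hours and 22 minutes leg 2 → 2:16 PM UTC.
Add 7 hours 55 minutes layover in Madrid → 10:11 PM UTC.
Add 1 hour and 5 minutes leg 3 → 11:16 PM UTC.
Add 6 hours and 48 minutes layover in Dhaka → 6:04 AM UTC (Jul 17).
Add 6 hours and 40 minutes leg 4 → 12:44 PM UTC.
Miravel is UTC−3:30, so local arrival = 12:44 PM − 3:30 = 9:14 AM on Jul 17.

9:14 AM on July 17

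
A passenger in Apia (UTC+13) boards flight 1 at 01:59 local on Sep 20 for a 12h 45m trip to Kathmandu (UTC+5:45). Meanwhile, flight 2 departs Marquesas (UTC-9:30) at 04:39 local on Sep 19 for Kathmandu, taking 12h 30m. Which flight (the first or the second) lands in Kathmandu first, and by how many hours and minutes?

the first, by 55 minutes

Flight 1 in UTC: 01:59 − 13:00 = 12:59 on Sep 19.
+12 hours 45 minutes → arrive 01:44 UTC on Sep 20.
Flight 2 in UTC: 04:39 + 9:30 = 14:09 on Sep 19.
+12 hours and 30 minutes → arrive 02:39 UTC on Sep 20.
Flight 1 lands earlier by 55 minutes.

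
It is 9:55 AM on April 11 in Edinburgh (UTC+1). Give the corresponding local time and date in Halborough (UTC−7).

Halborough is 8:00 behind Edinburgh.
Shift by the zone difference: 9:55 AM − 8:00 = 1:55 AM on Apr 11 in Halborough.

1:55 AM on April 11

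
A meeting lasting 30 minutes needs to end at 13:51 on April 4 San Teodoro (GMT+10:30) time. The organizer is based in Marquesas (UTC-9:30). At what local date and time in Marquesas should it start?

Target end time in UTC: 13:51 − 10:30 = 03:21 on Apr 4.
Subtract 30 minutes → start 02:51 UTC on Apr 4.
Marquesas is UTC−9:30: 02:51 − 9:30 = 17:21 on Apr 3.

17:21 on April 3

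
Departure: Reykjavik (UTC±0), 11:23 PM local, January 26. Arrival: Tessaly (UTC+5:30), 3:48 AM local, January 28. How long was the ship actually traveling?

Departure is already UTC: 11:23 PM on Jan 26.
Arrival in UTC: 3:48 AM − 5:30 = 10:18 PM on Jan 27.
Elapsed = 10:18 PM − 11:23 PM (+1 day) = 22 hours 55 minutes.

22 hours 55 minutes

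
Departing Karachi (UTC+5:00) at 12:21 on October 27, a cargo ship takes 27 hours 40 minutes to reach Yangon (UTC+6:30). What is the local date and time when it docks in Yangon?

Convert departure to UTC: 12:21 − 5:00 = 07:21 UTC on Oct 27.
Add 27 hours and 40 minutes travel time → 11:01 UTC (Oct 28).
Yangon is UTC+6:30, so local arrival = 11:01 + 6:30 = 17:31 on Oct 28.

17:31 on Oct 28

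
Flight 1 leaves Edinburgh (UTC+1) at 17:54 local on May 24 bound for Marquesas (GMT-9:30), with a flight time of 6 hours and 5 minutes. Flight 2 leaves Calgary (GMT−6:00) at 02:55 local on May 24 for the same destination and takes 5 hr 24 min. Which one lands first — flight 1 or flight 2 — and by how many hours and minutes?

Flight 1 in UTC: 17:54 − 1:00 = 16:54 on May 24.
+6 hours 5 minutes → arrive 22:59 UTC on May 24.
Flight 2 in UTC: 02:55 + 6:00 = 08:55 on May 24.
+5 hours and 24 minutes → arrive 14:19 UTC on May 24.
Flight 2 lands earlier by 8 hours 40 minutes.

the second, by 8 hours 40 minutes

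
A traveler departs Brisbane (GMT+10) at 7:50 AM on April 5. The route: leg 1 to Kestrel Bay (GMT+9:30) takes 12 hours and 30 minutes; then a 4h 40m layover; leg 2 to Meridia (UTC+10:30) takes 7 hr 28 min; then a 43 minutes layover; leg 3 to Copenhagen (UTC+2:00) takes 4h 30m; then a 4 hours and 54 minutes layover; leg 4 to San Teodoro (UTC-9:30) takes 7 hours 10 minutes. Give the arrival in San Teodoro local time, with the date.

6:15 AM on Apr 6

Convert departure to UTC: 7:50 AM − 10:00 = 9:50 PM UTC on Apr 4.
Add 12 hours 30 minutes leg 1 → 10:20 AM UTC (Apr 5).
Add 4 hours and 40 minutes layover in Kestrel Bay → 3:00 PM UTC.
Add 7 hours 28 minutes leg 2 → 10:28 PM UTC.
Add 43 minutes layover in Meridia → 11:11 PM UTC.
Add 4 hours and 30 minutes leg 3 → 3:41 AM UTC (Apr 6).
Add 4 hours and 54 minutes layover in Copenhagen → 8:35 AM UTC.
Add 7 hours and 10 minutes leg 4 → 3:45 PM UTC.
San Teodoro is UTC−9:30, so local arrival = 3:45 PM − 9:30 = 6:15 AM on Apr 6.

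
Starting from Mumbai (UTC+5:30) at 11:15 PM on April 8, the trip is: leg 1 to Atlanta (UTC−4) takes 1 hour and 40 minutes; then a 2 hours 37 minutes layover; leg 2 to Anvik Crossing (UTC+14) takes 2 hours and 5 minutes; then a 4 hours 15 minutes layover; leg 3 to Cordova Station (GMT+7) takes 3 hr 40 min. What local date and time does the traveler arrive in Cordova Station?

3:02 PM on Apr 9

Convert departure to UTC: 11:15 PM − 5:30 = 5:45 PM UTC on Apr 8.
Add 1 hour 40 minutes leg 1 → 7:25 PM UTC.
Add 2 hours 37 minutes layover in Atlanta → 10:02 PM UTC.
Add 2 hours 5 minutes leg 2 → 12:07 AM UTC (Apr 9).
Add 4 hours 15 minutes layover in Anvik Crossing → 4:22 AM UTC.
Add 3 hours 40 minutes leg 3 → 8:02 AM UTC.
Cordova Station is UTC+7:00, so local arrival = 8:02 AM + 7:00 = 3:02 PM on Apr 9.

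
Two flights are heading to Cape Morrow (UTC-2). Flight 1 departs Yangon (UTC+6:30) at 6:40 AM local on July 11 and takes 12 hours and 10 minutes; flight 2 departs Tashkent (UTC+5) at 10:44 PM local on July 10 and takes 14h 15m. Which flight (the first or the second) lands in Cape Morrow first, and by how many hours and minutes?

Flight 1 in UTC: 6:40 AM − 6:30 = 12:10 AM on Jul 11.
+12 hours and 10 minutes → arrive 12:20 PM UTC on Jul 11.
Flight 2 in UTC: 10:44 PM − 5:00 = 5:44 PM on Jul 10.
+14 hours 15 minutes → arrive 7:59 AM UTC on Jul 11.
Flight 2 lands earlier by 4 hours 21 minutes.

the second, by 4 hours 21 minutes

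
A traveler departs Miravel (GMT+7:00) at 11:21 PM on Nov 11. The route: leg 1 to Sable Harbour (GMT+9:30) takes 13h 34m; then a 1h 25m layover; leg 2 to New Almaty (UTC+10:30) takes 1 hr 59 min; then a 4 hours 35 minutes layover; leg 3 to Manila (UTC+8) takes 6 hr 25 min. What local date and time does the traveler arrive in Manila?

4:19 AM on November 13

Convert departure to UTC: 11:21 PM − 7:00 = 4:21 PM UTC on Nov 11.
Add 13 hours 34 minutes leg 1 → 5:55 AM UTC (Nov 12).
Add 1 hour 25 minutes layover in Sable Harbour → 7:20 AM UTC.
Add 1 hour 59 minutes leg 2 → 9:19 AM UTC.
Add 4 hours 35 minutes layover in New Almaty → 1:54 PM UTC.
Add 6 hours and 25 minutes leg 3 → 8:19 PM UTC.
Manila is UTC+8:00, so local arrival = 8:19 PM + 8:00 = 4:19 AM on Nov 13.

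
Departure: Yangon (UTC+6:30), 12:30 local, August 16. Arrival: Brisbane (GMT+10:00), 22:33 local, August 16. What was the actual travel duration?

6 hours 33 minutes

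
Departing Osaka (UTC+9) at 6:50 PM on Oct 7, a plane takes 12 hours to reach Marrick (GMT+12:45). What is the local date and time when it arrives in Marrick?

Convert departure to UTC: 6:50 PM − 9:00 = 9:50 AM UTC on Oct 7.
Add 12 hours travel time → 9:50 PM UTC.
Marrick is UTC+12:45, so local arrival = 9:50 PM + 12:45 = 10:35 AM on Oct 8.

10:35 AM on Oct 8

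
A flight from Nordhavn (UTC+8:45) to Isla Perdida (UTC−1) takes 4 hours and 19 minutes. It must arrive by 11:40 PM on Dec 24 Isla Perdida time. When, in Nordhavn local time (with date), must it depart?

Target arrival in UTC: 11:40 PM + 1:00 = 12:40 AM on Dec 25.
Subtract 4 hours and 19 minutes → departure 8:21 PM UTC on Dec 24.
Nordhavn is UTC+8:45: 8:21 PM + 8:45 = 5:06 AM on Dec 25.

5:06 AM on Dec 25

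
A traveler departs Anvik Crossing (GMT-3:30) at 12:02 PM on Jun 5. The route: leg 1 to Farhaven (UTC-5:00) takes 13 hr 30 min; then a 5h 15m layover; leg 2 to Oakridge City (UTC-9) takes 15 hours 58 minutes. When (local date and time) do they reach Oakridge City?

Convert departure to UTC: 12:02 PM + 3:30 = 3:32 PM UTC on Jun 5.
Add 13 hours and 30 minutes leg 1 → 5:02 AM UTC (Jun 6).
Add 5 hours and 15 minutes layover in Farhaven → 10:17 AM UTC.
Add 15 hours 58 minutes leg 2 → 2:15 AM UTC (Jun 7).
Oakridge City is UTC−9:00, so local arrival = 2:15 AM − 9:00 = 5:15 PM on Jun 6.

5:15 PM on June 6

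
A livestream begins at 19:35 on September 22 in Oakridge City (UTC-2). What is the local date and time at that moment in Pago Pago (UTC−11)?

Pago Pago is 9:00 behind Oakridge City.
Shift by the zone difference: 19:35 − 9:00 = 10:35 on Sep 22 in Pago Pago.

10:35 on Sep 22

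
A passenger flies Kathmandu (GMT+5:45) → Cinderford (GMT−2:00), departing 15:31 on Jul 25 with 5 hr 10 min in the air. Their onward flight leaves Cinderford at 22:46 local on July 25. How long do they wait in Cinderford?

Convert departure to UTC: 15:31 − 5:45 = 09:46 UTC on Jul 25.
Add 5 hours and 10 minutes flight time → 14:56 UTC.
Cinderford is UTC−2:00, so local arrival = 14:56 − 2:00 = 12:56 on Jul 25.
Layover = 22:46 − 12:56 = 9 hours 50 minutes.

9 hours 50 minutes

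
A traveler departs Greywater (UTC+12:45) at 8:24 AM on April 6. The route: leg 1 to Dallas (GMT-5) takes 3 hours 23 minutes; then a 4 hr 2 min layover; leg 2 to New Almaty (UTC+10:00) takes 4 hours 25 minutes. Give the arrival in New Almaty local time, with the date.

5:29 PM on April 6

Convert departure to UTC: 8:24 AM − 12:45 = 7:39 PM UTC on Apr 5.
Add 3 hours and 23 minutes leg 1 → 11:02 PM UTC.
Add 4 hours 2 minutes layover in Dallas → 3:04 AM UTC (Apr 6).
Add 4 hours 25 minutes leg 2 → 7:29 AM UTC.
New Almaty is UTC+10:00, so local arrival = 7:29 AM + 10:00 = 5:29 PM on Apr 6.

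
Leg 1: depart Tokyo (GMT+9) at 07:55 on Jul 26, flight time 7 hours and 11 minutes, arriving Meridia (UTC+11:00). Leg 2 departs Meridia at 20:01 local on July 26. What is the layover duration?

Convert departure to UTC: 07:55 − 9:00 = 22:55 UTC on Jul 25.
Add 7 hours and 11 minutes flight time → 06:06 UTC (Jul 26).
Meridia is UTC+11:00, so local arrival = 06:06 + 11:00 = 17:06 on Jul 26.
Layover = 20:01 − 17:06 = 2 hours 55 minutes.

2 hours 55 minutes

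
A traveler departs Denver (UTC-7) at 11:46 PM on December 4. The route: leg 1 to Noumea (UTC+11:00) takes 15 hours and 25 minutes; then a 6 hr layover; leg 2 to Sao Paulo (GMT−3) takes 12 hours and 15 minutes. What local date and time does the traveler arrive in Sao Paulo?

1:26 PM on December 6

Convert departure to UTC: 11:46 PM + 7:00 = 6:46 AM UTC on Dec 5.
Add 15 hours and 25 minutes leg 1 → 10:11 PM UTC.
Add 6 hours layover in Noumea → 4:11 AM UTC (Dec 6).
Add 12 hours and 15 minutes leg 2 → 4:26 PM UTC.
Sao Paulo is UTC−3:00, so local arrival = 4:26 PM − 3:00 = 1:26 PM on Dec 6.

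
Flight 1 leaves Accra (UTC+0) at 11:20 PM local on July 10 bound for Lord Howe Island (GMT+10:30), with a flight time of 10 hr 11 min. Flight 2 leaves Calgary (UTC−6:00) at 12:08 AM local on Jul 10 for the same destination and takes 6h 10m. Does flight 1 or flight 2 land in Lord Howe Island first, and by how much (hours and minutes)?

Flight 1 departs at 11:20 PM UTC (Jul 10).
+10 hours and 11 minutes → arrive 9:31 AM UTC on Jul 11.
Flight 2 in UTC: 12:08 AM + 6:00 = 6:08 AM on Jul 10.
+6 hours 10 minutes → arrive 12:18 PM UTC on Jul 10.
Flight 2 lands earlier by 21 hours 13 minutes.

the second, by 21 hours 13 minutes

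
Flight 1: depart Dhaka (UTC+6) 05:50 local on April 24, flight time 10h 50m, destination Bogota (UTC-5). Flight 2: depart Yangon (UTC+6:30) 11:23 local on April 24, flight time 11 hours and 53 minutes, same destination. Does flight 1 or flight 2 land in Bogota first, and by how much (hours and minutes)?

Flight 1 in UTC: 05:50 − 6:00 = 23:50 on Apr 23.
+10 hours and 50 minutes → arrive 10:40 UTC on Apr 24.
Flight 2 in UTC: 11:23 − 6:30 = 04:53 on Apr 24.
+11 hours and 53 minutes → arrive 16:46 UTC on Apr 24.
Flight 1 lands earlier by 6 hours 6 minutes.

the first, by 6 hours 6 minutes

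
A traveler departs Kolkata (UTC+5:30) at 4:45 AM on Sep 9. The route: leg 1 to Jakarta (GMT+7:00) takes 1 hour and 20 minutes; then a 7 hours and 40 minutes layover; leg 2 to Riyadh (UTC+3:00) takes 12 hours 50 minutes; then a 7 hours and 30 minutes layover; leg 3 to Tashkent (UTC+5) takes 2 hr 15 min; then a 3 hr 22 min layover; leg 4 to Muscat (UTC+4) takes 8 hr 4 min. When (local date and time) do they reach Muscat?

10:16 PM on September 10

Convert departure to UTC: 4:45 AM − 5:30 = 11:15 PM UTC on Sep 8.
Add 1 hour and 20 minutes leg 1 → 12:35 AM UTC (Sep 9).
Add 7 hours 40 minutes layover in Jakarta → 8:15 AM UTC.
Add 12 hours and 50 minutes leg 2 → 9:05 PM UTC.
Add 7 hours and 30 minutes layover in Riyadh → 4:35 AM UTC (Sep 10).
Add 2 hours and 15 minutes leg 3 → 6:50 AM UTC.
Add 3 hours and 22 minutes layover in Tashkent → 10:12 AM UTC.
Add 8 hours 4 minutes leg 4 → 6:16 PM UTC.
Muscat is UTC+4:00, so local arrival = 6:16 PM + 4:00 = 10:16 PM on Sep 10.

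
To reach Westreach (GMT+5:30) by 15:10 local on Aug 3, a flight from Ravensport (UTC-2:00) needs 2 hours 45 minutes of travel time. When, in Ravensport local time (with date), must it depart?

04:55 on Aug 3

Target arrival in UTC: 15:10 − 5:30 = 09:40 on Aug 3.
Subtract 2 hours 45 minutes → departure 06:55 UTC on Aug 3.
Ravensport is UTC−2:00: 06:55 − 2:00 = 04:55 on Aug 3.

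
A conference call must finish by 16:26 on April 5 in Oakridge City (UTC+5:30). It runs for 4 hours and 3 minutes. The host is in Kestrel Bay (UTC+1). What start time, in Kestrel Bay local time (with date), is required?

07:53 on April 5

Target end time in UTC: 16:26 − 5:30 = 10:56 on Apr 5.
Subtract 4 hours 3 minutes → start 06:53 UTC on Apr 5.
Kestrel Bay is UTC+1:00: 06:53 + 1:00 = 07:53 on Apr 5.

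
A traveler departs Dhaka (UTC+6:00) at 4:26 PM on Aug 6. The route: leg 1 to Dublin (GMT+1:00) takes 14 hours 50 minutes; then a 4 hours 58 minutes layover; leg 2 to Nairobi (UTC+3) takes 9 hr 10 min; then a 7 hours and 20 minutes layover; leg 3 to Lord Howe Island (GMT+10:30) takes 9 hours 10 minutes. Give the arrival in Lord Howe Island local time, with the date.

Convert departure to UTC: 4:26 PM − 6:00 = 10:26 AM UTC on Aug 6.
Add 14 hours and 50 minutes leg 1 → 1:16 AM UTC (Aug 7).
Add 4 hours 58 minutes layover in Dublin → 6:14 AM UTC.
Add 9 hours and 10 minutes leg 2 → 3:24 PM UTC.
Add 7 hours 20 minutes layover in Nairobi → 10:44 PM UTC.
Add 9 hours and 10 minutes leg 3 → 7:54 AM UTC (Aug 8).
Lord Howe Island is UTC+10:30, so local arrival = 7:54 AM + 10:30 = 6:24 PM on Aug 8.

6:24 PM on Aug 8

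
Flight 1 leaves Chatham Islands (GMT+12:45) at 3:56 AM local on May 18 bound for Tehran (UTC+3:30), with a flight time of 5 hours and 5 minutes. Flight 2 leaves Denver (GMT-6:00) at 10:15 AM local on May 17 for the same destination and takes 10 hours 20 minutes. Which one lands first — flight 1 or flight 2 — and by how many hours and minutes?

the first, by 6 hours 19 minutes

Flight 1 in UTC: 3:56 AM − 12:45 = 3:11 PM on May 17.
+5 hours and 5 minutes → arrive 8:16 PM UTC on May 17.
Flight 2 in UTC: 10:15 AM + 6:00 = 4:15 PM on May 17.
+10 hours 20 minutes → arrive 2:35 AM UTC on May 18.
Flight 1 lands earlier by 6 hours 19 minutes.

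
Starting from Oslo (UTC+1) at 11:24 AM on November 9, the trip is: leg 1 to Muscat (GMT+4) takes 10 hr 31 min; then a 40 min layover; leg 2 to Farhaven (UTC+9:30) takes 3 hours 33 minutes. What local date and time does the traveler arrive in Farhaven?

Convert departure to UTC: 11:24 AM − 1:00 = 10:24 AM UTC on Nov 9.
Add 10 hours 31 minutes leg 1 → 8:55 PM UTC.
Add 40 minutes layover in Muscat → 9:35 PM UTC.
Add 3 hours and 33 minutes leg 2 → 1:08 AM UTC (Nov 10).
Farhaven is UTC+9:30, so local arrival = 1:08 AM + 9:30 = 10:38 AM on Nov 10.

10:38 AM on November 10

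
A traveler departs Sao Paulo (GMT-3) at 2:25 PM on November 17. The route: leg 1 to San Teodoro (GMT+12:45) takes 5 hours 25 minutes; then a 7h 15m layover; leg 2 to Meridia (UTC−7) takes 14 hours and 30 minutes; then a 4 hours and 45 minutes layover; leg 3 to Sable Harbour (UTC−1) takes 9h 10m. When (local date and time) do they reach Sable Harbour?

Convert departure to UTC: 2:25 PM + 3:00 = 5:25 PM UTC on Nov 17.
Add 5 hours 25 minutes leg 1 → 10:50 PM UTC.
Add 7 hours 15 minutes layover in San Teodoro → 6:05 AM UTC (Nov 18).
Add 14 hours and 30 minutes leg 2 → 8:35 PM UTC.
Add 4 hours 45 minutes layover in Meridia → 1:20 AM UTC (Nov 19).
Add 9 hours and 10 minutes leg 3 → 10:30 AM UTC.
Sable Harbour is UTC−1:00, so local arrival = 10:30 AM − 1:00 = 9:30 AM on Nov 19.

9:30 AM on Nov 19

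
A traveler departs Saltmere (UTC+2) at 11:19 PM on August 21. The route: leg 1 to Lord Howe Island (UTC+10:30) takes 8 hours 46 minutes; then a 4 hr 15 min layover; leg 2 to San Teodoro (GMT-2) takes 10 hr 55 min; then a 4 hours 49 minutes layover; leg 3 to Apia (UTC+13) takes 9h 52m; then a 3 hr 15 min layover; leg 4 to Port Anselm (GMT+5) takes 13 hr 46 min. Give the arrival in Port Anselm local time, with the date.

Convert departure to UTC: 11:19 PM − 2:00 = 9:19 PM UTC on Aug 21.
Add 8 hours 46 minutes leg 1 → 6:05 AM UTC (Aug 22).
Add 4 hours and 15 minutes layover in Lord Howe Island → 10:20 AM UTC.
Add 10 hours and 55 minutes leg 2 → 9:15 PM UTC.
Add 4 hours 49 minutes layover in San Teodoro → 2:04 AM UTC (Aug 23).
Add 9 hours 52 minutes leg 3 → 11:56 AM UTC.
Add 3 hours and 15 minutes layover in Apia → 3:11 PM UTC.
Add 13 hours and 46 minutes leg 4 → 4:57 AM UTC (Aug 24).
Port Anselm is UTC+5:00, so local arrival = 4:57 AM + 5:00 = 9:57 AM on Aug 24.

9:57 AM on August 24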